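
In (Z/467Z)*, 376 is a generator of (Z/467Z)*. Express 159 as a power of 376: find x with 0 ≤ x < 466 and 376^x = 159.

448

Baby-step giant-step with m = ceil(sqrt(466)) = 22.
Baby table (376^j mod 467 for j=0..21):
  0:1  1:376  2:342  3:167  4:214  5:140  6:336  7:246
  8:30  9:72  10:453  11:340  12:349  13:464  14:273  15:375
  16:433  17:292  18:47  19:393  20:196  21:377
Giant step factor: 376^(-22) ≡ 387 (mod 467).
Scan 159·387^i mod 467 for i = 0, 1, …:
  i=0: 159   i=1: 356   i=2: 7   i=3: 374
  i=4: 435   i=5: 225   i=6: 213   i=7: 239
  i=8: 27   i=9: 175     …   i=19: 58
  i=20: 30
Match at i=20, j=8: x = 20·22 + 8 = 448.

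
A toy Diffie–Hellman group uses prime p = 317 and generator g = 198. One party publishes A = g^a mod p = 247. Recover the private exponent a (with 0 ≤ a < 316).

60

Baby-step giant-step with m = ceil(sqrt(316)) = 18.
Baby table (198^j mod 317 for j=0..17):
  0:1  1:198  2:213  3:13  4:38  5:233  6:169  7:177
  8:176  9:295  10:82  11:69  12:31  13:115  14:263  15:86
  16:227  17:249
Giant step factor: 198^(-18) ≡ 112 (mod 317).
Scan 247·112^i mod 317 for i = 0, 1, …:
  i=0: 247   i=1: 85   i=2: 10   i=3: 169
Match at i=3, j=6: a = 3·18 + 6 = 60.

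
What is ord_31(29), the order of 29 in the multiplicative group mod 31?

10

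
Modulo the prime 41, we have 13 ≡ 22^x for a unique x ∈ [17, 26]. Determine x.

Compute 22^17 mod 41 = 24, then multiply by 22 repeatedly:
  22^17=24  22^18=36  22^19=13
Found 13 at exponent 19.

19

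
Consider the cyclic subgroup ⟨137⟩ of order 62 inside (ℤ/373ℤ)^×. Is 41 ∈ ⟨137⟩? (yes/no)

yes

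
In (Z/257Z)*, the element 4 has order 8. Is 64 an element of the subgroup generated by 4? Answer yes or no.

⟨4⟩ has order 8; its elements mod 257 are {1, 4, 16, 64, 193, 241, 253, 256}.
64 is in this set.

yes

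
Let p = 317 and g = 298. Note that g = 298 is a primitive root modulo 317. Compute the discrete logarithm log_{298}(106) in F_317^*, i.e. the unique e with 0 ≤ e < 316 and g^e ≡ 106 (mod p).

7

Successive powers of 298 modulo 317:
  298^0=1  298^1=298  298^2=44  298^3=115  298^4=34  298^5=305
  298^6=228  298^7=106
So 298^7 ≡ 106 (mod 317), giving e = 7.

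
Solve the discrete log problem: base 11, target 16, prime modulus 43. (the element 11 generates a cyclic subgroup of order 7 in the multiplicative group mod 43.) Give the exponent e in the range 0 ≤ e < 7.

5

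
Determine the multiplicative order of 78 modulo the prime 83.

41

The order of 78 must divide p − 1 = 82 = 2 · 41.
Divisors: 1, 2, 41, 82.
Check each in increasing order: 78^1 ≡ 78;  78^2 ≡ 25;  78^41 ≡ 1.
Smallest exponent giving 1 is 41.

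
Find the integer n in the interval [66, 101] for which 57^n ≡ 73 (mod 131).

91

Compute 57^66 mod 131 = 74, then multiply by 57 repeatedly:
  57^66=74  57^67=26  57^68=41  57^69=110  57^70=113
  57^71=22  57^72=75  57^73=83  57^74=15  57^75=69
  57^76=3  57^77=40  57^78=53  57^79=8  57^80=63
  57^81=54  57^82=65  57^83=37  57^84=13  57^85=86
  57^86=55  57^87=122  57^88=11  57^89=103  57^90=107
  57^91=73
Found 73 at exponent 91.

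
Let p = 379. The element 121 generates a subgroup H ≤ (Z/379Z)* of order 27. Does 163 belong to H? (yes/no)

no

163 ∈ ⟨121⟩ iff 163^27 ≡ 1 (mod 379), since |⟨121⟩| = 27.
163^27 mod 379 = 184.
Since 184 ≠ 1, 163 does not lie in the subgroup.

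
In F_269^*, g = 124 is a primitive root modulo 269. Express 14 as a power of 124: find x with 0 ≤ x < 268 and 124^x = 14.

112

Baby-step giant-step with m = ceil(sqrt(268)) = 17.
Baby table (124^j mod 269 for j=0..16):
  0:1  1:124  2:43  3:221  4:235  5:88  6:152  7:18
  8:80  9:236  10:212  11:195  12:239  13:46  14:55  15:95
  16:213
Giant step factor: 124^(-17) ≡ 113 (mod 269).
Scan 14·113^i mod 269 for i = 0, 1, …:
  i=0: 14   i=1: 237   i=2: 150   i=3: 3
  i=4: 70   i=5: 109   i=6: 212
Match at i=6, j=10: x = 6·17 + 10 = 112.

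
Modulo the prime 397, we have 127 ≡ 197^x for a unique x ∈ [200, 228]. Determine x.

224

Compute 197^200 mod 397 = 97, then multiply by 197 repeatedly:
  197^200=97  197^201=53  197^202=119  197^203=20  197^204=367
  197^205=45  197^206=131  197^207=2  197^208=394  197^209=203
  197^210=291  197^211=159  197^212=357  197^213=60  197^214=307
  197^215=135  197^216=393  197^217=6  197^218=388  197^219=212
  197^220=79  197^221=80  197^222=277  197^223=180  197^224=127
Found 127 at exponent 224.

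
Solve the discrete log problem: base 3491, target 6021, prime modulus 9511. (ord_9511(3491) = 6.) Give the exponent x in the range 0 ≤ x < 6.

5

Successive powers of 3491 modulo 9511:
  3491^0=1  3491^1=3491  3491^2=3490  3491^3=9510  3491^4=6020  3491^5=6021
So 3491^5 ≡ 6021 (mod 9511), giving x = 5.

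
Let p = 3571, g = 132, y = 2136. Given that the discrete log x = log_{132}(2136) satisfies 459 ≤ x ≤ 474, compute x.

Compute 132^459 mod 3571 = 471, then multiply by 132 repeatedly:
  132^459=471  132^460=1465  132^461=546  132^462=652  132^463=360
  132^464=1097  132^465=1964  132^466=2136
Found 2136 at exponent 466.

466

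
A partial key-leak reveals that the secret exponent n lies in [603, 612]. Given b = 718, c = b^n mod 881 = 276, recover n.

610

Compute 718^603 mod 881 = 514, then multiply by 718 repeatedly:
  718^603=514  718^604=794  718^605=85  718^606=241  718^607=362
  718^608=21  718^609=101  718^610=276
Found 276 at exponent 610.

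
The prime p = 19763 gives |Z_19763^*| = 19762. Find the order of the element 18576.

9881

The order of 18576 must divide p − 1 = 19762 = 2 · 41 · 241.
Divisors: 1, 2, 41, 82, 241, 482, 9881, 19762.
Check each in increasing order: 18576^1 ≡ 18576;  18576^2 ≡ 5796;  18576^41 ≡ 12068;  18576^82 ≡ 3077;  18576^241 ≡ 16721;  18576^482 ≡ 4680;  18576^9881 ≡ 1.
Smallest exponent giving 1 is 9881.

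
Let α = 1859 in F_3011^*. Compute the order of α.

1505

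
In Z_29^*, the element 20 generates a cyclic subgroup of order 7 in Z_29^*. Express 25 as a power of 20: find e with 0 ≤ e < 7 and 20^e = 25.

3

Successive powers of 20 modulo 29:
  20^0=1  20^1=20  20^2=23  20^3=25
So 20^3 ≡ 25 (mod 29), giving e = 3.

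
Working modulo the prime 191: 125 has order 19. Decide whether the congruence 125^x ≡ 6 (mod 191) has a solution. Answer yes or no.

6 ∈ ⟨125⟩ iff 6^19 ≡ 1 (mod 191), since |⟨125⟩| = 19.
6^19 mod 191 = 1.
Since 1 = 1, 6 lies in the subgroup.

yes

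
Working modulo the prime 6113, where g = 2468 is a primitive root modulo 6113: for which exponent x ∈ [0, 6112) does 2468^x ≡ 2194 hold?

2529

Baby-step giant-step with m = ceil(sqrt(6112)) = 79.
Baby table (2468^j mod 6113 for j=0..78):
  0:1  1:2468  2:2476  3:3881  4:5350  5:5833  6:5842  7:3602
  8:1434  9:5798  10:5044  11:2524  12:85  13:1938  14:2618  15:5896
  16:2388  17:652  18:1417  19:520  20:5743  21:3790  22:830  23:585
  24:1112  25:5792  26:2462  27:6007  28:1251  29:403  30:4298  31:1409
  32:5228  33:4274  34:3307  35:821  36:2825  37:3280  38:1428  39:3216
  40:2414  41:3690  42:4663  43:3618  44:4244  45:2623  46:6010  47:2542
  48:1718  49:3715  50:5233  51:4388  52:3461  53:1887  54:5123  55:1880
  56:73  57:2887  58:3471  59:2115  60:5431  61:4012  62:4669  63:87
  64:761  65:1457  66:1432  67:862  68:92  69:875  70:1611  71:2498
  72:3160  73:4805  74:5633  75:1282  76:3555  77:1585  78:5573
Giant step factor: 2468^(-79) ≡ 2630 (mod 6113).
Scan 2194·2630^i mod 6113 for i = 0, 1, …:
  i=0: 2194   i=1: 5661   i=2: 3275   i=3: 33
  i=4: 1208   i=5: 4393   i=6: 20   i=7: 3696
  i=8: 810   i=9: 2976     …   i=31: 1707
  i=32: 2468
Match at i=32, j=1: x = 32·79 + 1 = 2529.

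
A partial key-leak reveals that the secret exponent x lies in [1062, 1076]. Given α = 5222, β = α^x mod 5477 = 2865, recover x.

1076

Compute 5222^1062 mod 5477 = 3549, then multiply by 5222 repeatedly:
  5222^1062=3549  5222^1063=4187  5222^1064=330  5222^1065=3482  5222^1066=4841
  5222^1067=3347  5222^1068=927  5222^1069=4603  5222^1070=3790  5222^1071=2979
  5222^1072=1658  5222^1073=4416  5222^1074=2182  5222^1075=2244  5222^1076=2865
Found 2865 at exponent 1076.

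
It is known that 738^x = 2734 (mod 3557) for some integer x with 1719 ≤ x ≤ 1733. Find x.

Compute 738^1719 mod 3557 = 2996, then multiply by 738 repeatedly:
  738^1719=2996  738^1720=2151  738^1721=1016  738^1722=2838  738^1723=2928
  738^1724=1765  738^1725=708  738^1726=3182  738^1727=696  738^1728=1440
  738^1729=2734
Found 2734 at exponent 1729.

1729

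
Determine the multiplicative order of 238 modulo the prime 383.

The order of 238 must divide p − 1 = 382 = 2 · 191.
Divisors: 1, 2, 191, 382.
Check each in increasing order: 238^1 ≡ 238;  238^2 ≡ 343;  238^191 ≡ 1.
Smallest exponent giving 1 is 191.

191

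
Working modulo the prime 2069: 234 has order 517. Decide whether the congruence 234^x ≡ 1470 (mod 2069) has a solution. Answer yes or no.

yes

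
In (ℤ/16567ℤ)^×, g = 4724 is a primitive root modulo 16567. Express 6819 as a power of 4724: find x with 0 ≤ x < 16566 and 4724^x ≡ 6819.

5501

Baby-step giant-step with m = ceil(sqrt(16566)) = 129.
Baby table (4724^j mod 16567 for j=0..128):
  0:1  1:4724  2:427  3:12541  4:92  5:3866  6:6150  7:10649
  8:8464  9:7765  10:2522  11:2255  12:39  13:1999  14:86  15:8656
  16:3588  17:1671  18:7912  19:1136  20:15323  21:4629  22:15523  23:5110
  24:1521  25:11693  26:3354  27:6244  28:7396  29:15468  30:10362  31:11170
  32:1185  33:14861  34:8985  35:486  36:9618  37:8718  38:14837  39:11578
  40:6805  41:6840  42:6510  43:4888  44:13081  45:16301  46:2508  47:2387
  48:10628  49:8662  50:15365  51:4233  52:323  53:1688  54:5385  55:8395
  56:13149  57:6193  58:14977  59:10258  60:317  61:6478  62:2823  63:15984
  64:12597  65:16131  66:11211  67:12632  68:15801  69:9589  70:4258  71:2454
  72:12363  73:4137  74:10695  75:10397  76:10840  77:16130  78:6487  79:12205
  80:3260  81:9497  82:392  83:12871  84:1714  85:12240  86:2930  87:7875
  88:8585  89:16091  90:4488  91:12119  92:11171  93:5909  94:15288  95:4959
  96:578  97:13484  98:14868  99:8919  100:3475  101:14570  102:9362  103:8765
  104:4927  105:15080  106:16387  107:11164  108:5975  109:12299  110:7  111:16501
  112:2989  113:4952  114:644  115:10495  116:9916  117:8275  118:9547  119:4654
  120:1087  121:15785  122:273  123:13993  124:602  125:10891  126:8549  127:11697
  128:5683
Giant step factor: 4724^(-129) ≡ 12419 (mod 16567).
Scan 6819·12419^i mod 16567 for i = 0, 1, …:
  i=0: 6819   i=1: 11224   i=2: 12685   i=3: 15979
  i=4: 3675   i=5: 14307   i=6: 14125   i=7: 6979
  i=8: 10224   i=9: 2368     …   i=41: 15833
  i=42: 12871
Match at i=42, j=83: x = 42·129 + 83 = 5501.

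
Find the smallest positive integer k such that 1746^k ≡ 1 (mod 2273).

The order of 1746 must divide p − 1 = 2272 = 2^5 · 71.
Divisors: 1, 2, 4, 8, 16, 32, 71, 142, 284, 568, 1136, 2272.
Check each in increasing order: 1746^1 ≡ 1746;  1746^2 ≡ 423;  1746^4 ≡ 1635;  1746^8 ≡ 177;  1746^16 ≡ 1780;  1746^32 ≡ 2111;  1746^71 ≡ 903;  1746^142 ≡ 1675;  1746^284 ≡ 743;  1746^568 ≡ 1983;  1746^1136 ≡ 2272;  1746^2272 ≡ 1.
Smallest exponent giving 1 is 2272.

2272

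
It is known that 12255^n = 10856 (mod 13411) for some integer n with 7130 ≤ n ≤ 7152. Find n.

7152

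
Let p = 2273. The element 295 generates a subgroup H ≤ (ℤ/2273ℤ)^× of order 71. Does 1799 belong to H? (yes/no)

no

1799 ∈ ⟨295⟩ iff 1799^71 ≡ 1 (mod 2273), since |⟨295⟩| = 71.
1799^71 mod 2273 = 290.
Since 290 ≠ 1, 1799 does not lie in the subgroup.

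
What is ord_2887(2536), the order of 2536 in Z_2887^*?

481

The order of 2536 must divide p − 1 = 2886 = 2 · 3 · 13 · 37.
Divisors: 1, 2, 3, 6, 13, 26, 37, 39, 74, 78, 111, 222, 481, 962, 1443, 2886.
Check each in increasing order: 2536^1 ≡ 2536;  2536^2 ≡ 1947;  2536^3 ≡ 822;  2536^6 ≡ 126;  2536^13 ≡ 2321;  2536^26 ≡ 2786;  2536^37 ≡ 793;  2536^39 ≡ 2313;  2536^74 ≡ 2370;  2536^78 ≡ 358;  2536^111 ≡ 2860;  2536^222 ≡ 729;  2536^481 ≡ 1.
Smallest exponent giving 1 is 481.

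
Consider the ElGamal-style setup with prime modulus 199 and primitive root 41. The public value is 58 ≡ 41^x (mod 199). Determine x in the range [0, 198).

Baby-step giant-step with m = ceil(sqrt(198)) = 15.
Baby table (41^j mod 199 for j=0..14):
  0:1  1:41  2:89  3:67  4:160  5:192  6:111  7:173
  8:128  9:74  10:49  11:19  12:182  13:99  14:79
Giant step factor: 41^(-15) ≡ 76 (mod 199).
Scan 58·76^i mod 199 for i = 0, 1, …:
  i=0: 58   i=1: 30   i=2: 91   i=3: 150
  i=4: 57   i=5: 153   i=6: 86   i=7: 168
  i=8: 32   i=9: 44   i=10: 160
Match at i=10, j=4: x = 10·15 + 4 = 154.

154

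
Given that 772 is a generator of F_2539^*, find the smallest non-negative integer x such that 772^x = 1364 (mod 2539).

56

Baby-step giant-step with m = ceil(sqrt(2538)) = 51.
Baby table (772^j mod 2539 for j=0..50):
  0:1  1:772  2:1858  3:2380  4:1663  5:1641  6:2430  7:2178
  8:598  9:2097  10:1541  11:1400  12:1725  13:1264  14:832  15:2476
  16:2144  17:2279  18:2400  19:1869  20:716  21:1789  22:2431  23:411
  24:2456  25:1938  26:665  27:502  28:1616  29:903  30:1430  31:2034
  32:1146  33:1140  34:1586  35:594  36:1548  37:1726  38:2036  39:151
  40:2317  41:1268  42:1381  43:2291  44:1508  45:1314  46:1347  47:1433
  48:1811  49:1642  50:663
Giant step factor: 772^(-51) ≡ 904 (mod 2539).
Scan 1364·904^i mod 2539 for i = 0, 1, …:
  i=0: 1364   i=1: 1641
Match at i=1, j=5: x = 1·51 + 5 = 56.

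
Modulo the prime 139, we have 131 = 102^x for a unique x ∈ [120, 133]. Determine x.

132

Compute 102^120 mod 139 = 44, then multiply by 102 repeatedly:
  102^120=44  102^121=40  102^122=49  102^123=133  102^124=83
  102^125=126  102^126=64  102^127=134  102^128=46  102^129=105
  102^130=7  102^131=19  102^132=131
Found 131 at exponent 132.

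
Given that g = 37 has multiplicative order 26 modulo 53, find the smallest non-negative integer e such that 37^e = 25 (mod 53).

Successive powers of 37 modulo 53:
  37^0=1  37^1=37  37^2=44  37^3=38  37^4=28  37^5=29
  37^6=13  37^7=4  37^8=42  37^9=17  37^10=46  37^11=6
  37^12=10  37^13=52  37^14=16  37^15=9  37^16=15  37^17=25
So 37^17 ≡ 25 (mod 53), giving e = 17.

17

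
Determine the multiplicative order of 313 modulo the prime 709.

354

The order of 313 must divide p − 1 = 708 = 2^2 · 3 · 59.
Divisors: 1, 2, 3, 4, 6, 12, 59, 118, 177, 236, 354, 708.
Check each in increasing order: 313^1 ≡ 313;  313^2 ≡ 127;  313^3 ≡ 47;  313^4 ≡ 531;  313^6 ≡ 82;  313^12 ≡ 343;  313^59 ≡ 228;  313^118 ≡ 227;  313^177 ≡ 708;  313^236 ≡ 481;  313^354 ≡ 1.
Smallest exponent giving 1 is 354.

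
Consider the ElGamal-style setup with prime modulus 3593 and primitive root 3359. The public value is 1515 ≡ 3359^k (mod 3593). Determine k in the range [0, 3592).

3038

Baby-step giant-step with m = ceil(sqrt(3592)) = 60.
Baby table (3359^j mod 3593 for j=0..59):
  0:1  1:3359  2:861  3:3327  4:1163  5:926  6:2489  7:3233
  8:1601  9:2631  10:2342  11:1701  12:789  13:2210  14:252  15:2113
  16:1392  17:1235  18:2043  19:3400  20:2046  21:2698  22:1036  23:1900
  24:932  25:1085  26:1213  27:5  28:2423  29:712  30:2263  31:2222
  32:1037  33:1666  34:1793  35:819  36:2376  37:931  38:1319  39:352
  40:271  41:1260  42:3379  43:3367  44:2582  45:3029  46:2628  47:3044
  48:2711  49:1587  50:2314  51:1067  52:1832  53:2472  54:25  55:1336
  56:3560  57:536  58:331  59:1592
Giant step factor: 3359^(-60) ≡ 424 (mod 3593).
Scan 1515·424^i mod 3593 for i = 0, 1, …:
  i=0: 1515   i=1: 2806   i=2: 461   i=3: 1442
  i=4: 598   i=5: 2042   i=6: 3488   i=7: 2189
  i=8: 1142   i=9: 2746     …   i=49: 3469
  i=50: 1319
Match at i=50, j=38: k = 50·60 + 38 = 3038.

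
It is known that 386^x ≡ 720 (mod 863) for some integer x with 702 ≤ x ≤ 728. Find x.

Compute 386^702 mod 863 = 623, then multiply by 386 repeatedly:
  386^702=623  386^703=564  386^704=228  386^705=845  386^706=819
  386^707=276  386^708=387  386^709=83  386^710=107  386^711=741
  386^712=373  386^713=720
Found 720 at exponent 713.

713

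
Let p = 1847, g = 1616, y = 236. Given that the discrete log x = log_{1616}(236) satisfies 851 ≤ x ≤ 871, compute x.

866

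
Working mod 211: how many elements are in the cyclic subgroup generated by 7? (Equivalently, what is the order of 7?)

The order of 7 must divide p − 1 = 210 = 2 · 3 · 5 · 7.
Divisors: 1, 2, 3, 5, 6, 7, 10, 14, 15, 21, 30, 35, 42, 70, 105, 210.
Check each in increasing order: 7^1 ≡ 7;  7^2 ≡ 49;  7^3 ≡ 132;  7^5 ≡ 138;  7^6 ≡ 122;  7^7 ≡ 10;  7^10 ≡ 54;  7^14 ≡ 100;  7^15 ≡ 67;  7^21 ≡ 156;  7^30 ≡ 58;  7^35 ≡ 197;  7^42 ≡ 71;  7^70 ≡ 196;  7^105 ≡ 210;  7^210 ≡ 1.
Smallest exponent giving 1 is 210.

210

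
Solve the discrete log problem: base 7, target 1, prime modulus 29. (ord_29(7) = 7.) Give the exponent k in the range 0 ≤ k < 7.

Successive powers of 7 modulo 29:
  7^0=1
So 7^0 ≡ 1 (mod 29), giving k = 0.

0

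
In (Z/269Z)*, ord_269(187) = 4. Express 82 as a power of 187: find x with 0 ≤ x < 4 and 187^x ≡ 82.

3

Successive powers of 187 modulo 269:
  187^0=1  187^1=187  187^2=268  187^3=82
So 187^3 ≡ 82 (mod 269), giving x = 3.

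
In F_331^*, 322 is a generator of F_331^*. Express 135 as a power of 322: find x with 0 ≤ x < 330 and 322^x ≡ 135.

Baby-step giant-step with m = ceil(sqrt(330)) = 19.
Baby table (322^j mod 331 for j=0..18):
  0:1  1:322  2:81  3:264  4:272  5:200  6:186  7:312
  8:171  9:116  10:280  11:128  12:172  13:107  14:30  15:61
  16:113  17:307  18:216
Giant step factor: 322^(-19) ≡ 134 (mod 331).
Scan 135·134^i mod 331 for i = 0, 1, …:
  i=0: 135   i=1: 216
Match at i=1, j=18: x = 1·19 + 18 = 37.

37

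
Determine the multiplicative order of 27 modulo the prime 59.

29

The order of 27 must divide p − 1 = 58 = 2 · 29.
Divisors: 1, 2, 29, 58.
Check each in increasing order: 27^1 ≡ 27;  27^2 ≡ 21;  27^29 ≡ 1.
Smallest exponent giving 1 is 29.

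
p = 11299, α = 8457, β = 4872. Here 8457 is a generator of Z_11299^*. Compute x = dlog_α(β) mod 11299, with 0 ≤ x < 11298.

Baby-step giant-step with m = ceil(sqrt(11298)) = 107.
Baby table (8457^j mod 11299 for j=0..106):
  0:1  1:8457  2:9478  3:340  4:5434  5:2305  6:2610  7:5823
  8:4069  9:6078  10:2495  11:4982  12:10102  13:875  14:10329  15:11083
  16:3726  17:9170  18:5653  19:1352  20:10575  21:1190  22:7720  23:2418
  24:9135  25:3432  26:8592  27:9974  28:3083  29:6138  30:1460  31:8712
  32:7904  33:10543  34:1742  35:9497  36:2837  37:4732  38:8765  39:4165
  40:4422  41:8463  42:3725  43:713  44:7474  45:1012  46:5141  47:10184
  48:5110  49:7894  50:5066  51:8653  52:6097  53:4992  54:4280  55:5263
  56:2430  57:8928  58:4178  59:1373  60:7388  61:8145  62:3561  63:3542
  64:1045  65:1747  66:6586  67:5031  68:6432  69:2038  70:4391  71:6173
  72:3681  73:1472  74:8505  75:8650  76:3324  77:10455  78:3260  79:260
  80:6814  81:1098  82:9307  83:465  84:453  85:660  86:11213  87:7133
  88:9719  89:4657  90:7234  91:5152  92:1520  93:7677  94:335  95:8345
  96:111  97:910  98:1251  99:3843  100:4327  101:7277  102:7235  103:2310
  104:10998  105:8017  106:5769
Giant step factor: 8457^(-107) ≡ 1062 (mod 11299).
Scan 4872·1062^i mod 11299 for i = 0, 1, …:
  i=0: 4872   i=1: 10421   i=2: 5381   i=3: 8627
  i=4: 9684   i=5: 2318   i=6: 9833   i=7: 2370
  i=8: 8562   i=9: 8448     …   i=34: 10028
  i=35: 6078
Match at i=35, j=9: x = 35·107 + 9 = 3754.

3754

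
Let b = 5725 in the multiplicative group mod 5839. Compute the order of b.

5838

The order of 5725 must divide p − 1 = 5838 = 2 · 3 · 7 · 139.
Divisors: 1, 2, 3, 6, 7, 14, 21, 42, 139, 278, 417, 834, 973, 1946, 2919, 5838.
Check each in increasing order: 5725^1 ≡ 5725;  5725^2 ≡ 1318;  5725^3 ≡ 1562;  5725^6 ≡ 4981;  5725^7 ≡ 4388;  5725^14 ≡ 3361;  5725^21 ≡ 4593;  5725^42 ≡ 5181;  5725^139 ≡ 1179;  5725^278 ≡ 359;  5725^417 ≡ 2853;  5725^834 ≡ 43;  5725^973 ≡ 3985;  5725^1946 ≡ 3984;  5725^2919 ≡ 5838;  5725^5838 ≡ 1.
Smallest exponent giving 1 is 5838.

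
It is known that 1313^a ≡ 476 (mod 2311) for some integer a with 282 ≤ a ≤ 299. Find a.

Compute 1313^282 mod 2311 = 1347, then multiply by 1313 repeatedly:
  1313^282=1347  1313^283=696  1313^284=1003  1313^285=1980  1313^286=2176
  1313^287=692  1313^288=373  1313^289=2128  1313^290=65  1313^291=2149
  1313^292=2217  1313^293=1372  1313^294=1167  1313^295=78  1313^296=730
  1313^297=1736  1313^298=722  1313^299=476
Found 476 at exponent 299.

299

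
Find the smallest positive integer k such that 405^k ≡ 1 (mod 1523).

1522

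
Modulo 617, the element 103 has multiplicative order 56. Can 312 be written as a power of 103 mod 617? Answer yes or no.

yes

312 ∈ ⟨103⟩ iff 312^56 ≡ 1 (mod 617), since |⟨103⟩| = 56.
312^56 mod 617 = 1.
Since 1 = 1, 312 lies in the subgroup.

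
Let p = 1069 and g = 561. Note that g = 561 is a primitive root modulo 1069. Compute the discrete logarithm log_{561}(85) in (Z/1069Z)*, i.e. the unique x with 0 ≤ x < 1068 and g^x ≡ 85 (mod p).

192

Baby-step giant-step with m = ceil(sqrt(1068)) = 33.
Baby table (561^j mod 1069 for j=0..32):
  0:1  1:561  2:435  3:303  4:12  5:318  6:944  7:429
  8:144  9:609  10:638  11:872  12:659  13:894  14:173  15:843
  16:425  17:38  18:1007  19:495  20:824  21:456  22:325  23:595
  24:267  25:127  26:693  27:726  28:1066  29:455  30:833  31:160
  32:1033
Giant step factor: 561^(-33) ≡ 660 (mod 1069).
Scan 85·660^i mod 1069 for i = 0, 1, …:
  i=0: 85   i=1: 512   i=2: 116   i=3: 661
  i=4: 108   i=5: 726
Match at i=5, j=27: x = 5·33 + 27 = 192.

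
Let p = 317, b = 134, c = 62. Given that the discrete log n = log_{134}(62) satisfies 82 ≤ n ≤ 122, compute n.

97

Compute 134^82 mod 317 = 123, then multiply by 134 repeatedly:
  134^82=123  134^83=315  134^84=49  134^85=226  134^86=169
  134^87=139  134^88=240  134^89=143  134^90=142  134^91=8
  134^92=121  134^93=47  134^94=275  134^95=78  134^96=308
  134^97=62
Found 62 at exponent 97.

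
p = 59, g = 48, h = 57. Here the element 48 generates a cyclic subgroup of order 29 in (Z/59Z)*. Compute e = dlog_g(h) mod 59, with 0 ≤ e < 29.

7

Successive powers of 48 modulo 59:
  48^0=1  48^1=48  48^2=3  48^3=26  48^4=9  48^5=19
  48^6=27  48^7=57
So 48^7 ≡ 57 (mod 59), giving e = 7.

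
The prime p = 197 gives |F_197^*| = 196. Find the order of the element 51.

49

The order of 51 must divide p − 1 = 196 = 2^2 · 7^2.
Divisors: 1, 2, 4, 7, 14, 28, 49, 98, 196.
Check each in increasing order: 51^1 ≡ 51;  51^2 ≡ 40;  51^4 ≡ 24;  51^7 ≡ 104;  51^14 ≡ 178;  51^28 ≡ 164;  51^49 ≡ 1.
Smallest exponent giving 1 is 49.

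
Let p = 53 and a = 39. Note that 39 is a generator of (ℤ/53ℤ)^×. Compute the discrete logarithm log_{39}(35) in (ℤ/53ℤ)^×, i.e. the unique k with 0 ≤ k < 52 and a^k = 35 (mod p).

37

Baby-step giant-step with m = ceil(sqrt(52)) = 8.
Baby table (39^j mod 53 for j=0..7):
  0:1  1:39  2:37  3:12  4:44  5:20  6:38  7:51
Giant step factor: 39^(-8) ≡ 36 (mod 53).
Scan 35·36^i mod 53 for i = 0, 1, …:
  i=0: 35   i=1: 41   i=2: 45   i=3: 30
  i=4: 20
Match at i=4, j=5: k = 4·8 + 5 = 37.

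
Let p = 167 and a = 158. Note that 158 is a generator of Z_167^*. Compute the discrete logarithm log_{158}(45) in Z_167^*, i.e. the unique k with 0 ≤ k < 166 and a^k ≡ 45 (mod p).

35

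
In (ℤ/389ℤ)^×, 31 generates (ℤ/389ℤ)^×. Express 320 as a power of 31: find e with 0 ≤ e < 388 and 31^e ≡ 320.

Baby-step giant-step with m = ceil(sqrt(388)) = 20.
Baby table (31^j mod 389 for j=0..19):
  0:1  1:31  2:183  3:227  4:35  5:307  6:181  7:165
  8:58  9:242  10:111  11:329  12:85  13:301  14:384  15:234
  16:252  17:32  18:214  19:21
Giant step factor: 31^(-20) ≡ 49 (mod 389).
Scan 320·49^i mod 389 for i = 0, 1, …:
  i=0: 320   i=1: 120   i=2: 45   i=3: 260
  i=4: 292   i=5: 304   i=6: 114   i=7: 140
  i=8: 247   i=9: 44     …   i=14: 353
  i=15: 181
Match at i=15, j=6: e = 15·20 + 6 = 306.

306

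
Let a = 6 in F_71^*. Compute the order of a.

35

The order of 6 must divide p − 1 = 70 = 2 · 5 · 7.
Divisors: 1, 2, 5, 7, 10, 14, 35, 70.
Check each in increasing order: 6^1 ≡ 6;  6^2 ≡ 36;  6^5 ≡ 37;  6^7 ≡ 54;  6^10 ≡ 20;  6^14 ≡ 5;  6^35 ≡ 1.
Smallest exponent giving 1 is 35.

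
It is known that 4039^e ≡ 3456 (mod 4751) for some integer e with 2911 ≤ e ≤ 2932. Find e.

2914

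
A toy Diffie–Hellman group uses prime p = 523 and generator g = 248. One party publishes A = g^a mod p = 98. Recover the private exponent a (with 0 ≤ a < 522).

139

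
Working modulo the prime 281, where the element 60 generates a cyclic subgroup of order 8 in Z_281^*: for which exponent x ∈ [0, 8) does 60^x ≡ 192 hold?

Successive powers of 60 modulo 281:
  60^0=1  60^1=60  60^2=228  60^3=192
So 60^3 ≡ 192 (mod 281), giving x = 3.

3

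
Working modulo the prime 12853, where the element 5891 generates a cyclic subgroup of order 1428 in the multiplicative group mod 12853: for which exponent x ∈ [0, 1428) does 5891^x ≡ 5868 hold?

Baby-step giant-step with m = ceil(sqrt(1428)) = 38.
Baby table (5891^j mod 12853 for j=0..37):
  0:1  1:5891  2:781  3:12350  4:5870  5:5600  6:8802  7:3580
  8:10860  9:6879  10:11533  11:12798  12:10173  13:8457  14:1959  15:11328
  16:472  17:4304  18:8748  19:6791  20:7245  21:8335  22:3025  23:6017
  24:10426  25:7932  26:6757  27:12599  28:7487  29:7274  30:12085  31:12821
  32:4283  33:714  34:3243  35:4955  36:742  37:1102
Giant step factor: 5891^(-38) ≡ 9424 (mod 12853).
Scan 5868·9424^i mod 12853 for i = 0, 1, …:
  i=0: 5868   i=1: 6426   i=2: 8141   i=3: 1227
  i=4: 8401   i=5: 9397   i=6: 158   i=7: 10897
  i=8: 10711   i=9: 5855     …   i=14: 652
  i=15: 714
Match at i=15, j=33: x = 15·38 + 33 = 603.

603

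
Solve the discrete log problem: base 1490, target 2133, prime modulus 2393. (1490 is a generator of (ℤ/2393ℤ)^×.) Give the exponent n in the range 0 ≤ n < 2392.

Baby-step giant-step with m = ceil(sqrt(2392)) = 49.
Baby table (1490^j mod 2393 for j=0..48):
  0:1  1:1490  2:1789  3:2201  4:1080  5:1104  6:969  7:831
  8:1009  9:606  10:779  11:105  12:905  13:1191  14:1377  15:929
  16:1056  17:1239  18:1107  19:653  20:1412  21:433  22:1453  23:1698
  24:619  25:1005  26:1825  27:802  28:873  29:1371  30:1561  31:2287
  32:2391  33:1806  34:1208  35:384  36:233  37:185  38:455  39:731
  40:375  41:1181  42:835  43:2183  44:583  45:11  46:2032  47:535
  48:281
Giant step factor: 1490^(-49) ≡ 2027 (mod 2393).
Scan 2133·2027^i mod 2393 for i = 0, 1, …:
  i=0: 2133   i=1: 1833   i=2: 1555   i=3: 404
  i=4: 502   i=5: 529   i=6: 219   i=7: 1208
Match at i=7, j=34: n = 7·49 + 34 = 377.

377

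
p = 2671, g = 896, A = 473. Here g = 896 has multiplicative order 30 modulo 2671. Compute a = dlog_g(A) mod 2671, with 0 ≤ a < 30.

21

Successive powers of 896 modulo 2671:
  896^0=1  896^1=896  896^2=1516  896^3=1468  896^4=1196  896^5=545
  896^6=2198  896^7=881  896^8=1431  896^9=96  896^10=544  896^11=1302
  896^12=2036  896^13=2634  896^14=1571  896^15=2670  896^16=1775  896^17=1155
  896^18=1203  896^19=1475  896^20=2126  896^21=473
So 896^21 ≡ 473 (mod 2671), giving a = 21.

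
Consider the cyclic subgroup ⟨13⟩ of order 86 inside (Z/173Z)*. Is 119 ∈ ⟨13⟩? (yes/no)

yes

119 ∈ ⟨13⟩ iff 119^86 ≡ 1 (mod 173), since |⟨13⟩| = 86.
119^86 mod 173 = 1.
Since 1 = 1, 119 lies in the subgroup.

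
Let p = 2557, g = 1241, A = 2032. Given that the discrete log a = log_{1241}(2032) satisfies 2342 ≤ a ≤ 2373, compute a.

2350

Compute 1241^2342 mod 2557 = 2078, then multiply by 1241 repeatedly:
  1241^2342=2078  1241^2343=1342  1241^2344=815  1241^2345=1400  1241^2346=1197
  1241^2347=2417  1241^2348=136  1241^2349=14  1241^2350=2032
Found 2032 at exponent 2350.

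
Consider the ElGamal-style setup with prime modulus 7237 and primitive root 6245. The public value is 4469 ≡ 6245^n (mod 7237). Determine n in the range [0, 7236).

Baby-step giant-step with m = ceil(sqrt(7236)) = 86.
Baby table (6245^j mod 7237 for j=0..85):
  0:1  1:6245  2:7069  3:205  4:6513  5:1745  6:5840  7:3557
  8:3112  9:3095  10:5485  11:1104  12:4856  13:2690  14:1973  15:4011
  16:1438  17:6430  18:4474  19:5310  20:1016  21:5308  22:3000  23:5644
  24:2590  25:7092  26:6337  27:2649  28:6460  29:3662  30:270  31:7166
  32:5299  33:4691  34:7156  35:745  36:6371  37:5106  38:748  39:3395
  40:4602  41:1363  42:1223  43:2600  44:4409  45:4657  46:4699  47:6457
  48:6638  49:774  50:6551  51:234  52:6693  53:4110  54:4548  55:4272
  56:3058  57:6004  58:83  59:4508  60:530  61:2541  62:5041  63:95
  64:7078  65:5751  66:5001  67:3590  68:6561  69:4788  70:5013  71:6160
  72:4545  73:11  74:3562  75:5389  76:2255  77:6510  78:4721  79:6344
  80:2942  81:5284  82:5097  83:2439  84:4907  85:2757
Giant step factor: 6245^(-86) ≡ 124 (mod 7237).
Scan 4469·124^i mod 7237 for i = 0, 1, …:
  i=0: 4469   i=1: 4144   i=2: 29   i=3: 3596
  i=4: 4447   i=5: 1416   i=6: 1896   i=7: 3520
  i=8: 2260   i=9: 5234     …   i=26: 4188
  i=27: 5485
Match at i=27, j=10: n = 27·86 + 10 = 2332.

2332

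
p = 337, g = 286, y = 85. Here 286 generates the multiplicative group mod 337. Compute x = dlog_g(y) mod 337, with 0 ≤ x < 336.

126

Baby-step giant-step with m = ceil(sqrt(336)) = 19.
Baby table (286^j mod 337 for j=0..18):
  0:1  1:286  2:242  3:127  4:263  5:67  6:290  7:38
  8:84  9:97  10:108  11:221  12:187  13:236  14:96  15:159
  16:316  17:60  18:310
Giant step factor: 286^(-19) ≡ 93 (mod 337).
Scan 85·93^i mod 337 for i = 0, 1, …:
  i=0: 85   i=1: 154   i=2: 168   i=3: 122
  i=4: 225   i=5: 31   i=6: 187
Match at i=6, j=12: x = 6·19 + 12 = 126.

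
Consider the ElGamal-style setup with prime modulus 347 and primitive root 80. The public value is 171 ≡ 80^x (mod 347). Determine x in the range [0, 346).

Baby-step giant-step with m = ceil(sqrt(346)) = 19.
Baby table (80^j mod 347 for j=0..18):
  0:1  1:80  2:154  3:175  4:120  5:231  6:89  7:180
  8:173  9:307  10:270  11:86  12:287  13:58  14:129  15:257
  16:87  17:20  18:212
Giant step factor: 80^(-19) ≡ 234 (mod 347).
Scan 171·234^i mod 347 for i = 0, 1, …:
  i=0: 171   i=1: 109   i=2: 175
Match at i=2, j=3: x = 2·19 + 3 = 41.

41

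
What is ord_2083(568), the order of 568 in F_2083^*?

The order of 568 must divide p − 1 = 2082 = 2 · 3 · 347.
Divisors: 1, 2, 3, 6, 347, 694, 1041, 2082.
Check each in increasing order: 568^1 ≡ 568;  568^2 ≡ 1842;  568^3 ≡ 590;  568^6 ≡ 239;  568^347 ≡ 449;  568^694 ≡ 1633;  568^1041 ≡ 1.
Smallest exponent giving 1 is 1041.

1041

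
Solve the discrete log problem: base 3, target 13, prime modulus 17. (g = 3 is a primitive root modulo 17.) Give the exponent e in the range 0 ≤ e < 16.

Successive powers of 3 modulo 17:
  3^0=1  3^1=3  3^2=9  3^3=10  3^4=13
So 3^4 ≡ 13 (mod 17), giving e = 4.

4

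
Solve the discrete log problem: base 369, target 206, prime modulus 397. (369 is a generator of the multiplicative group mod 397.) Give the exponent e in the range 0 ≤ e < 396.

204

Baby-step giant-step with m = ceil(sqrt(396)) = 20.
Baby table (369^j mod 397 for j=0..19):
  0:1  1:369  2:387  3:280  4:100  5:376  6:191  7:210
  8:75  9:282  10:44  11:356  12:354  13:13  14:33  15:267
  16:67  17:109  18:124  19:101
Giant step factor: 369^(-20) ≡ 81 (mod 397).
Scan 206·81^i mod 397 for i = 0, 1, …:
  i=0: 206   i=1: 12   i=2: 178   i=3: 126
  i=4: 281   i=5: 132   i=6: 370   i=7: 195
  i=8: 312   i=9: 261   i=10: 100
Match at i=10, j=4: e = 10·20 + 4 = 204.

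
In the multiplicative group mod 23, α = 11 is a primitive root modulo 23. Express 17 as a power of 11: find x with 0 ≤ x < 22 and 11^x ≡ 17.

13

Successive powers of 11 modulo 23:
  11^0=1  11^1=11  11^2=6  11^3=20  11^4=13  11^5=5
  11^6=9  11^7=7  11^8=8  11^9=19  11^10=2  11^11=22
  11^12=12  11^13=17
So 11^13 ≡ 17 (mod 23), giving x = 13.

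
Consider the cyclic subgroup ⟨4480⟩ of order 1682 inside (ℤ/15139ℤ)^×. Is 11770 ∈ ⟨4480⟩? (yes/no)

yes

11770 ∈ ⟨4480⟩ iff 11770^1682 ≡ 1 (mod 15139), since |⟨4480⟩| = 1682.
11770^1682 mod 15139 = 1.
Since 1 = 1, 11770 lies in the subgroup.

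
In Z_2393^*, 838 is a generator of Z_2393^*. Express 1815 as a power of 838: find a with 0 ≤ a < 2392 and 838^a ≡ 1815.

340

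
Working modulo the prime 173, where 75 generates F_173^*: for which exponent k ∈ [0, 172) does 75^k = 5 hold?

79

Baby-step giant-step with m = ceil(sqrt(172)) = 14.
Baby table (75^j mod 173 for j=0..13):
  0:1  1:75  2:89  3:101  4:136  5:166  6:167  7:69
  8:158  9:86  10:49  11:42  12:36  13:105
Giant step factor: 75^(-14) ≡ 25 (mod 173).
Scan 5·25^i mod 173 for i = 0, 1, …:
  i=0: 5   i=1: 125   i=2: 11   i=3: 102
  i=4: 128   i=5: 86
Match at i=5, j=9: k = 5·14 + 9 = 79.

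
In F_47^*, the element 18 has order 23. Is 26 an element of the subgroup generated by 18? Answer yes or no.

no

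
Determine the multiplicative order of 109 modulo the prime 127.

The order of 109 must divide p − 1 = 126 = 2 · 3^2 · 7.
Divisors: 1, 2, 3, 6, 7, 9, 14, 18, 21, 42, 63, 126.
Check each in increasing order: 109^1 ≡ 109;  109^2 ≡ 70;  109^3 ≡ 10;  109^6 ≡ 100;  109^7 ≡ 105;  109^9 ≡ 111;  109^14 ≡ 103;  109^18 ≡ 2;  109^21 ≡ 20;  109^42 ≡ 19;  109^63 ≡ 126;  109^126 ≡ 1.
Smallest exponent giving 1 is 126.

126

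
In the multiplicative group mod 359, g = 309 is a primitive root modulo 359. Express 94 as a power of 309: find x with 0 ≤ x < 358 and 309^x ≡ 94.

Baby-step giant-step with m = ceil(sqrt(358)) = 19.
Baby table (309^j mod 359 for j=0..18):
  0:1  1:309  2:346  3:291  4:169  5:166  6:316  7:355
  8:200  9:52  10:272  11:42  12:54  13:172  14:16  15:277
  16:151  17:348  18:191
Giant step factor: 309^(-19) ≡ 118 (mod 359).
Scan 94·118^i mod 359 for i = 0, 1, …:
  i=0: 94   i=1: 322   i=2: 301   i=3: 336
  i=4: 158   i=5: 335   i=6: 40   i=7: 53
  i=8: 151
Match at i=8, j=16: x = 8·19 + 16 = 168.

168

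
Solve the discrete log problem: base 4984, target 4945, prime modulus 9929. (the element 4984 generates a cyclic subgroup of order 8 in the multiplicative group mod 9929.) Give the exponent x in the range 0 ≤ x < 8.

5

Successive powers of 4984 modulo 9929:
  4984^0=1  4984^1=4984  4984^2=7827  4984^3=8656  4984^4=9928  4984^5=4945
So 4984^5 ≡ 4945 (mod 9929), giving x = 5.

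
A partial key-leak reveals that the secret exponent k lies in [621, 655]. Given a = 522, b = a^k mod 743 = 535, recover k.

634

Compute 522^621 mod 743 = 343, then multiply by 522 repeatedly:
  522^621=343  522^622=726  522^623=42  522^624=377  522^625=642
  522^626=31  522^627=579  522^628=580  522^629=359  522^630=162
  522^631=605  522^632=35  522^633=438  522^634=535
Found 535 at exponent 634.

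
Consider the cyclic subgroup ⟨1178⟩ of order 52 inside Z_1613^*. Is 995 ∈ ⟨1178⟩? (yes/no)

no

995 ∈ ⟨1178⟩ iff 995^52 ≡ 1 (mod 1613), since |⟨1178⟩| = 52.
995^52 mod 1613 = 376.
Since 376 ≠ 1, 995 does not lie in the subgroup.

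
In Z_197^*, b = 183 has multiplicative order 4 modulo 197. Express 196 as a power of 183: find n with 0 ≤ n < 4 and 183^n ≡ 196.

Successive powers of 183 modulo 197:
  183^0=1  183^1=183  183^2=196
So 183^2 ≡ 196 (mod 197), giving n = 2.

2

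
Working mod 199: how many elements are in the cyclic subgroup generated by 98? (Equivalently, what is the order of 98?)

33

The order of 98 must divide p − 1 = 198 = 2 · 3^2 · 11.
Divisors: 1, 2, 3, 6, 9, 11, 18, 22, 33, 66, 99, 198.
Check each in increasing order: 98^1 ≡ 98;  98^2 ≡ 52;  98^3 ≡ 121;  98^6 ≡ 114;  98^9 ≡ 63;  98^11 ≡ 92;  98^18 ≡ 188;  98^22 ≡ 106;  98^33 ≡ 1.
Smallest exponent giving 1 is 33.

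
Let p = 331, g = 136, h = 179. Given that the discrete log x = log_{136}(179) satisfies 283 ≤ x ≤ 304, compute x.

Compute 136^283 mod 331 = 148, then multiply by 136 repeatedly:
  136^283=148  136^284=268  136^285=38  136^286=203  136^287=135
  136^288=155  136^289=227  136^290=89  136^291=188  136^292=81
  136^293=93  136^294=70  136^295=252  136^296=179
Found 179 at exponent 296.

296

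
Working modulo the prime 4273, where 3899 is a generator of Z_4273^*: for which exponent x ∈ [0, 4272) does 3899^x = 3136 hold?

1190

Baby-step giant-step with m = ceil(sqrt(4272)) = 66.
Baby table (3899^j mod 4273 for j=0..65):
  0:1  1:3899  2:3140  3:715  4:1789  5:1775  6:2738  7:1508
  8:44  9:636  10:1424  11:1549  12:1802  13:1186  14:828  15:2257
  16:1936  17:2346  18:2834  19:4061  20:2374  21:908  22:2248  23:1029
  24:3997  25:672  26:779  27:3491  28:1904  29:1495  30:633  31:2546
  32:675  33:3930  34:92  35:4049  36:2589  37:1685  38:2214  39:926
  40:4062  41:2000  42:4048  43:2963  44:2818  45:1499  46:3410  47:2287
  48:3535  49:2540  50:2919  51:2182  52:75  53:1861  54:485  55:2349
  56:1712  57:662  58:246  59:2002  60:3300  61:697  62:4248  63:804
  64:2687  65:3490
Giant step factor: 3899^(-66) ≡ 1525 (mod 4273).
Scan 3136·1525^i mod 4273 for i = 0, 1, …:
  i=0: 3136   i=1: 913   i=2: 3600   i=3: 3468
  i=4: 2999   i=5: 1365   i=6: 674   i=7: 2330
  i=8: 2387   i=9: 3852     …   i=17: 4191
  i=18: 3140
Match at i=18, j=2: x = 18·66 + 2 = 1190.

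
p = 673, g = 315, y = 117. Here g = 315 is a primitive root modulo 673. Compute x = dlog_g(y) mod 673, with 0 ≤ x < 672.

576

Baby-step giant-step with m = ceil(sqrt(672)) = 26.
Baby table (315^j mod 673 for j=0..25):
  0:1  1:315  2:294  3:409  4:292  5:452  6:377  7:307
  8:466  9:76  10:385  11:135  12:126  13:656  14:29  15:386
  16:450  17:420  18:392  19:321  20:165  21:154  22:54  23:185
  24:397  25:550
Giant step factor: 315^(-26) ≡ 170 (mod 673).
Scan 117·170^i mod 673 for i = 0, 1, …:
  i=0: 117   i=1: 373   i=2: 148   i=3: 259
  i=4: 285   i=5: 667   i=6: 326   i=7: 234
  i=8: 73   i=9: 296     …   i=21: 263
  i=22: 292
Match at i=22, j=4: x = 22·26 + 4 = 576.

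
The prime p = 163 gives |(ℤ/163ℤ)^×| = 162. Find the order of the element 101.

162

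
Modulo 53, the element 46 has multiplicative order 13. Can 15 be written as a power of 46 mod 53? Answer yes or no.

⟨46⟩ has order 13; its elements mod 53 are {1, 10, 13, 15, 16, 24, 28, 36, 42, 44, 46, 47, 49}.
15 is in this set.

yes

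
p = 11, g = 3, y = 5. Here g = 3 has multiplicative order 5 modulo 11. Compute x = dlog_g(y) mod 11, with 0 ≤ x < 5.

Successive powers of 3 modulo 11:
  3^0=1  3^1=3  3^2=9  3^3=5
So 3^3 ≡ 5 (mod 11), giving x = 3.

3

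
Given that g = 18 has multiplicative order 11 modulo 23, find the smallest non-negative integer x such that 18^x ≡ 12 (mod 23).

Successive powers of 18 modulo 23:
  18^0=1  18^1=18  18^2=2  18^3=13  18^4=4  18^5=3
  18^6=8  18^7=6  18^8=16  18^9=12
So 18^9 ≡ 12 (mod 23), giving x = 9.

9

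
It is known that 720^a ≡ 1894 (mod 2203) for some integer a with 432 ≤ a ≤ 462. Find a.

456

Compute 720^432 mod 2203 = 593, then multiply by 720 repeatedly:
  720^432=593  720^433=1781  720^434=174  720^435=1912  720^436=1968
  720^437=431  720^438=1900  720^439=2140  720^440=903  720^441=275
  720^442=1933  720^443=1667  720^444=1808  720^445=1990  720^446=850
  720^447=1769  720^448=346  720^449=181  720^450=343  720^451=224
  720^452=461  720^453=1470  720^454=960  720^455=1661  720^456=1894
Found 1894 at exponent 456.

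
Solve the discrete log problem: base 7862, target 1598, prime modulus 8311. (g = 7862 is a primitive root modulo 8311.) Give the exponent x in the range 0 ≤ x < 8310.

7898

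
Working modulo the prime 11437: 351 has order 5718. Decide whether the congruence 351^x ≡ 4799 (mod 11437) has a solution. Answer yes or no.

4799 ∈ ⟨351⟩ iff 4799^5718 ≡ 1 (mod 11437), since |⟨351⟩| = 5718.
4799^5718 mod 11437 = 11436.
Since 11436 ≠ 1, 4799 does not lie in the subgroup.

no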